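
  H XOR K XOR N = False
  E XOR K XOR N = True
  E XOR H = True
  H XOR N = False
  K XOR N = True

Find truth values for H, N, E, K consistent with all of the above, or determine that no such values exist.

H = True, N = True, E = False, K = False

H XOR K XOR N = T XOR F XOR T = False ✓
E XOR K XOR N = F XOR F XOR T = True ✓
E XOR H = F XOR T = True ✓
H XOR N = T XOR T = False ✓
K XOR N = F XOR T = True ✓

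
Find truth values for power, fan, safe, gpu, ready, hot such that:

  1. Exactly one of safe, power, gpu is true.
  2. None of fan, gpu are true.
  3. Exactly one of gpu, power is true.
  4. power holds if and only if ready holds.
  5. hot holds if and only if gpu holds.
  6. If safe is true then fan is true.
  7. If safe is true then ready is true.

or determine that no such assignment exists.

power: True, fan: False, safe: False, gpu: False, ready: True, hot: False

  (1) {safe, power, gpu}: 1 true — exactly one ✓
  (2) {fan, gpu}: 0 true — none ✓
  (3) {gpu, power}: 1 true — exactly one ✓
  (4) power=T, ready=T — same ✓
  (5) hot=F, gpu=F — same ✓
  (6) safe=F ⇒ fan: vacuous ✓
  (7) safe=F ⇒ ready: vacuous ✓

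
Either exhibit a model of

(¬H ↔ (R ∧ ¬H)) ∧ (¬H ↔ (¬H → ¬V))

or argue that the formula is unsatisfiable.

R = True, H = False, V = False

  ¬H ↔ (R ∧ ¬H) = True
    ¬H = True
    R ∧ ¬H = True
      ¬H = True
  ¬H ↔ (¬H → ¬V) = True
    ¬H = True
    ¬H → ¬V = True
      ¬H = True
      ¬V = True
Both conjuncts True, so the formula holds.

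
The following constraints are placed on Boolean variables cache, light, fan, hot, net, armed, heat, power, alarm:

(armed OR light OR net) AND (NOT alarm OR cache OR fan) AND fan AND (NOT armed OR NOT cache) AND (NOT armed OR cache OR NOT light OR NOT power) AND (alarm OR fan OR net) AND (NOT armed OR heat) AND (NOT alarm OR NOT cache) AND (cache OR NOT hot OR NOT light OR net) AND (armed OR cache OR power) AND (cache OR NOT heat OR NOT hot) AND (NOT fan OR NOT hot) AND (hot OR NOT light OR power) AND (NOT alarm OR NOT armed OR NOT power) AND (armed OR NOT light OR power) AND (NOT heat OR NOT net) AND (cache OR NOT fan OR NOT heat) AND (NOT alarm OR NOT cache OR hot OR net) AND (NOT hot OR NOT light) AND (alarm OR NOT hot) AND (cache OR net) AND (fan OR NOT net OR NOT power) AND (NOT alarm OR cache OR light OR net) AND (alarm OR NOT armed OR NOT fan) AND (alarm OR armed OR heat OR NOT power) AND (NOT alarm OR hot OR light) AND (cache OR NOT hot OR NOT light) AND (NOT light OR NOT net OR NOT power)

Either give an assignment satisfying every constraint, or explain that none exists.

cache = True, light = False, fan = True, hot = False, net = True, armed = False, heat = False, power = False, alarm = False

Unit clause (fan) forces fan = True.
In (NOT fan OR NOT hot) only NOT hot is left, so hot = False.
Set cache = True.
  then (NOT armed OR NOT cache) forces armed = False.
  then (NOT alarm OR NOT cache) forces alarm = False.
Set light = False.
  then (armed OR light OR net) forces net = True.
  then (NOT heat OR NOT net) forces heat = False.
  then (alarm OR armed OR heat OR NOT power) forces power = False.
All clauses satisfied.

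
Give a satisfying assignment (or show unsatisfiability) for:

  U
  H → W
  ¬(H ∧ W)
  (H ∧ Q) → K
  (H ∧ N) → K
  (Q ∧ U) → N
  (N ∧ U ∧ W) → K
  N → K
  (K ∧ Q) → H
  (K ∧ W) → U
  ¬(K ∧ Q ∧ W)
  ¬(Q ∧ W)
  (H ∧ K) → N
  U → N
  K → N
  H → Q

Unit clause (U) forces U = True.
In (N ∨ ¬U) only N is left, so N = True.
In (K ∨ ¬N) only K is left, so K = True.
Try H = True:
  (¬H ∨ ¬W) forces W = False.
  clause (¬H ∨ W) is falsified — backtrack.
So H = False.
  then (H ∨ ¬K ∨ ¬Q) forces Q = False.
Set W = False.
All clauses satisfied.

K = True, N = True, U = True, H = False, Q = False, W = False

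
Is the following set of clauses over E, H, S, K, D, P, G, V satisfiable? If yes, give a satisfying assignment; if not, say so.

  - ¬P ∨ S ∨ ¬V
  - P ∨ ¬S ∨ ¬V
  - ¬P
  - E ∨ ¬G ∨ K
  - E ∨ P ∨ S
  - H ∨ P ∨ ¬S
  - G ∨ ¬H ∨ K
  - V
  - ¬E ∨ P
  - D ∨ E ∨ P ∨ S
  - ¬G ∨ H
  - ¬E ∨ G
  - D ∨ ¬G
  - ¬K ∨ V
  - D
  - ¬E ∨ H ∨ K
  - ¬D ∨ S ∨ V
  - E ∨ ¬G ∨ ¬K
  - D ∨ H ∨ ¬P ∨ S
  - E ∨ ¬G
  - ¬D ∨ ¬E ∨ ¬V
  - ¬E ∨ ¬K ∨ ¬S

UNSATISFIABLE

Case P = True:
  Clause (¬P) is falsified — contradiction.
Case P = False:
  (V) forces V = True.
  (P ∨ ¬S ∨ ¬V) forces S = False.
  (E ∨ P ∨ S) forces E = True.
  Clause (¬E ∨ P) is falsified — contradiction.
Both cases fail, so the formula is unsatisfiable.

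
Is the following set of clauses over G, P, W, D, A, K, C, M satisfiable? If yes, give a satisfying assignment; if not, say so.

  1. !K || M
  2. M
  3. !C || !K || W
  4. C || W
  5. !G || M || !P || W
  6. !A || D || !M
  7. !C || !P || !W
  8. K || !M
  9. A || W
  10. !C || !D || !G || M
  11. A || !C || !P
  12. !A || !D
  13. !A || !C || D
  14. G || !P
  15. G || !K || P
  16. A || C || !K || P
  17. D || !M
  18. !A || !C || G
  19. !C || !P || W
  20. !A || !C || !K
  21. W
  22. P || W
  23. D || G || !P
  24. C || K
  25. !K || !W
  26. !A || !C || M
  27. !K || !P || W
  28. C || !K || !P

Case W = True:
  (M) forces M = True.
  (K || !M) forces K = True.
  Clause (!K || !W) is falsified — contradiction.
Case W = False:
  Clause (W) is falsified — contradiction.
Both cases fail, so the formula is unsatisfiable.

The formula is unsatisfiable.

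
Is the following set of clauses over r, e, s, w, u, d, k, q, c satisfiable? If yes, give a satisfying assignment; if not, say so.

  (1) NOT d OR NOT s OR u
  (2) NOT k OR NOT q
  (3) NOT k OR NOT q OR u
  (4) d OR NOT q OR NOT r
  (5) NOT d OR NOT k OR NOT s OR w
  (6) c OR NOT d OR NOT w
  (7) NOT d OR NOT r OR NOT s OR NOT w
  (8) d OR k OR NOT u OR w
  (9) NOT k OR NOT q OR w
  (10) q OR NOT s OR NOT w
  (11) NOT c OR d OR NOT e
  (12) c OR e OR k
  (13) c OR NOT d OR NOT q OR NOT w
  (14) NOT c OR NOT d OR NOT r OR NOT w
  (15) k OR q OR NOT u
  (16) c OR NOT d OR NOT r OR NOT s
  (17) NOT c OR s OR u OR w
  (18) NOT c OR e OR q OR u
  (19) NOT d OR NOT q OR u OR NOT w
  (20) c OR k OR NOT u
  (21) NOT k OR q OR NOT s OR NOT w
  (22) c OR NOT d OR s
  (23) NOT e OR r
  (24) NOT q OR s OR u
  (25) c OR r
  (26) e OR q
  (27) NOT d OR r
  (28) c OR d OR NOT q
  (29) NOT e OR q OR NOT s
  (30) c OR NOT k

Set r = True.
Set e = True.
Set s = True.
  then (NOT e OR q OR NOT s) forces q = True.
  then (NOT k OR NOT q) forces k = False.
  then (d OR NOT q OR NOT r) forces d = True.
  then (NOT d OR NOT r OR NOT s OR NOT w) forces w = False.
  then (c OR NOT d OR NOT r OR NOT s) forces c = True.
  then (NOT d OR NOT s OR u) forces u = True.
All clauses satisfied.

r=T, e=T, s=T, w=F, u=T, d=T, k=F, q=T, c=T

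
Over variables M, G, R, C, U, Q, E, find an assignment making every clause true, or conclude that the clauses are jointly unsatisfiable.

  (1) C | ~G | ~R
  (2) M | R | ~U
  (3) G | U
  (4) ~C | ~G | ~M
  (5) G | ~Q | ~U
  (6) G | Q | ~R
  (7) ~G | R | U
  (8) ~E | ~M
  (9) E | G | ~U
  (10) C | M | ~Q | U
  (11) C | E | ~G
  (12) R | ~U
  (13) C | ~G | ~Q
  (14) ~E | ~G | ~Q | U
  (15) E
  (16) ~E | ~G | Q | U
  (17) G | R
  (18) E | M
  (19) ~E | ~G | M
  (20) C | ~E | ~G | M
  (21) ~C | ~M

The formula is unsatisfiable.

Case G = True:
  (E) forces E = True.
  (~E | ~M) forces M = False.
  Clause (~E | ~G | M) is falsified — contradiction.
Case G = False:
  (G | U) forces U = True.
  (G | ~Q | ~U) forces Q = False.
  (G | Q | ~R) forces R = False.
  Clause (R | ~U) is falsified — contradiction.
Both cases fail, so the formula is unsatisfiable.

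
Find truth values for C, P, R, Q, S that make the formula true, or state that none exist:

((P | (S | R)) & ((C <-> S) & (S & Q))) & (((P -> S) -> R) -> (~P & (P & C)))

C=T; P=F; R=F; Q=T; S=T

  (P | (S | R)) & ((C <-> S) & (S & Q)) = True
    P | (S | R) = True
      S | R = True
    (C <-> S) & (S & Q) = True
      C <-> S = True
      S & Q = True
  ((P -> S) -> R) -> (~P & (P & C)) = True
    (P -> S) -> R = False
      P -> S = True
    ~P & (P & C) = False
      ~P = True
      P & C = False
Both conjuncts True, so the formula holds.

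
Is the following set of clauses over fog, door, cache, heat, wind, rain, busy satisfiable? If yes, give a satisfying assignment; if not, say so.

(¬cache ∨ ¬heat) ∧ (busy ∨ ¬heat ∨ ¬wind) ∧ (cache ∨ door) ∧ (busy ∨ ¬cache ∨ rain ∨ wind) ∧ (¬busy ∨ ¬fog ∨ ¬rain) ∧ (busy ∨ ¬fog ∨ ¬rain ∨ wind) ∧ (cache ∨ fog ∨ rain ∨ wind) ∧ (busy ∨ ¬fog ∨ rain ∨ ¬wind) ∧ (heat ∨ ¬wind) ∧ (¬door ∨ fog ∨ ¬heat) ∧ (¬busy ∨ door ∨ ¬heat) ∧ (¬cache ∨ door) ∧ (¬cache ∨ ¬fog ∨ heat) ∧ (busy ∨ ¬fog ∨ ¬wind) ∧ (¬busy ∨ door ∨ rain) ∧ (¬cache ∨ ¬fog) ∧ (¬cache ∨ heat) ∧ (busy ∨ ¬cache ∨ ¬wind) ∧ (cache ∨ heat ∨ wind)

Set fog = True.
  then (¬cache ∨ ¬fog) forces cache = False.
  then (cache ∨ door) forces door = True.
Set heat = True.
Set wind = False.
Try rain = True:
  (¬busy ∨ ¬fog ∨ ¬rain) forces busy = False.
  clause (busy ∨ ¬fog ∨ ¬rain ∨ wind) is falsified — backtrack.
So rain = False.
Set busy = False.
All clauses satisfied.

fog: True, door: True, cache: False, heat: True, wind: False, rain: False, busy: False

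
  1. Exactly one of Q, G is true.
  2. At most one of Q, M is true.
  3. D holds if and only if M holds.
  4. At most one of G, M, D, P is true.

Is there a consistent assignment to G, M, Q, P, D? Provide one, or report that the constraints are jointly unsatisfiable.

G: False, M: False, Q: True, P: False, D: False

  (1) {Q, G}: 1 true — exactly one ✓
  (2) {Q, M}: 1 true — at most one ✓
  (3) D=F, M=F — same ✓
  (4) {G, M, D, P}: 0 true — at most one ✓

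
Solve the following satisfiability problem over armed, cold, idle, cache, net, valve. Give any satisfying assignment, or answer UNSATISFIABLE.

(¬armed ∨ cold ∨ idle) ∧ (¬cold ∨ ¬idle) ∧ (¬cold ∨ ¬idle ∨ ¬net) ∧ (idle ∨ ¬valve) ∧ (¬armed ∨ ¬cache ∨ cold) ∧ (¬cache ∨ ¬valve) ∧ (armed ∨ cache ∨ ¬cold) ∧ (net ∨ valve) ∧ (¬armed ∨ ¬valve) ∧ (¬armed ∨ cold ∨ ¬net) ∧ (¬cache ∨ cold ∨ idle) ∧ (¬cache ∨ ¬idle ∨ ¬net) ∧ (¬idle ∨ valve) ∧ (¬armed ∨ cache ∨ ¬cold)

armed=F, cold=F, idle=T, cache=F, net=F, valve=T

Set armed = False.
Set cold = False.
Set idle = True.
  then (¬idle ∨ valve) forces valve = True.
  then (¬cache ∨ ¬valve) forces cache = False.
Set net = False.
All clauses satisfied.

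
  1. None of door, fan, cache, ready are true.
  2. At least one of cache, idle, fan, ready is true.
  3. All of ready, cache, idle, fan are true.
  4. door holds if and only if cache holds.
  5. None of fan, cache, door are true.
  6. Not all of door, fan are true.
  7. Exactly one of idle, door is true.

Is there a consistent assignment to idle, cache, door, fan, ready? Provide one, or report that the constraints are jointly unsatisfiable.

Unsatisfiable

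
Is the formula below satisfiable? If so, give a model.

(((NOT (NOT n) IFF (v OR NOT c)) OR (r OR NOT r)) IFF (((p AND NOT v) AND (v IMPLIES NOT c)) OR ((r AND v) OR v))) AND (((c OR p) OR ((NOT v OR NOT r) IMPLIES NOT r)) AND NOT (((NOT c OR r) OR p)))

n = True, p = False, v = True, c = True, r = False

  ((NOT (NOT n) IFF (v OR NOT c)) OR (r OR NOT r)) IFF (((p AND NOT v) AND (v IMPLIES NOT c)) OR ((r AND v) OR v)) = True
    (NOT (NOT n) IFF (v OR NOT c)) OR (r OR NOT r) = True
      NOT (NOT n) IFF (v OR NOT c) = True
        NOT (NOT n) = True
          NOT n = False
        v OR NOT c = True
          NOT c = False
      r OR NOT r = True
        NOT r = True
    ((p AND NOT v) AND (v IMPLIES NOT c)) OR ((r AND v) OR v) = True
      (p AND NOT v) AND (v IMPLIES NOT c) = False
        p AND NOT v = False
          NOT v = False
        v IMPLIES NOT c = False
          NOT c = False
      (r AND v) OR v = True
        r AND v = False
  ((c OR p) OR ((NOT v OR NOT r) IMPLIES NOT r)) AND NOT (((NOT c OR r) OR p)) = True
    (c OR p) OR ((NOT v OR NOT r) IMPLIES NOT r) = True
      c OR p = True
      (NOT v OR NOT r) IMPLIES NOT r = True
        NOT v OR NOT r = True
          NOT v = False
          NOT r = True
        NOT r = True
    NOT (((NOT c OR r) OR p)) = True
      (NOT c OR r) OR p = False
        NOT c OR r = False
          NOT c = False
Both conjuncts True, so the formula holds.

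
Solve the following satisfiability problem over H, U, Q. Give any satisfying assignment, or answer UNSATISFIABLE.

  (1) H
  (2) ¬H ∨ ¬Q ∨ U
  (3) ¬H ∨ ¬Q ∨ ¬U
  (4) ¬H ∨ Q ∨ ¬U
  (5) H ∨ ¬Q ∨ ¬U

Unit clause (H) forces H = True.
Try U = True:
  (¬H ∨ ¬Q ∨ ¬U) forces Q = False.
  clause (¬H ∨ Q ∨ ¬U) is falsified — backtrack.
So U = False.
  then (¬H ∨ ¬Q ∨ U) forces Q = False.
All clauses satisfied.

H=T; U=F; Q=F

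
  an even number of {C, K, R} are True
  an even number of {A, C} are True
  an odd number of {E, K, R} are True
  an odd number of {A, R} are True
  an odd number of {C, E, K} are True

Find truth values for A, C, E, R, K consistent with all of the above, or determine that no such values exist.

Adding constraints 2, 3, 4, 5 mod 2: every variable appears an even number of times on the left, so the left side is 0.
But the right sides sum to 1 (mod 2). 0 ≠ 1 — the system is inconsistent.

UNSATISFIABLE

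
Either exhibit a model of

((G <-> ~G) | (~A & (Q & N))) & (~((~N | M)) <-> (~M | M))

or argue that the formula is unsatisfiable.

M = False; A = False; N = True; Q = True; G = True

  (G <-> ~G) | (~A & (Q & N)) = True
    G <-> ~G = False
      ~G = False
    ~A & (Q & N) = True
      ~A = True
      Q & N = True
  ~((~N | M)) <-> (~M | M) = True
    ~((~N | M)) = True
      ~N | M = False
        ~N = False
    ~M | M = True
      ~M = True
Both conjuncts True, so the formula holds.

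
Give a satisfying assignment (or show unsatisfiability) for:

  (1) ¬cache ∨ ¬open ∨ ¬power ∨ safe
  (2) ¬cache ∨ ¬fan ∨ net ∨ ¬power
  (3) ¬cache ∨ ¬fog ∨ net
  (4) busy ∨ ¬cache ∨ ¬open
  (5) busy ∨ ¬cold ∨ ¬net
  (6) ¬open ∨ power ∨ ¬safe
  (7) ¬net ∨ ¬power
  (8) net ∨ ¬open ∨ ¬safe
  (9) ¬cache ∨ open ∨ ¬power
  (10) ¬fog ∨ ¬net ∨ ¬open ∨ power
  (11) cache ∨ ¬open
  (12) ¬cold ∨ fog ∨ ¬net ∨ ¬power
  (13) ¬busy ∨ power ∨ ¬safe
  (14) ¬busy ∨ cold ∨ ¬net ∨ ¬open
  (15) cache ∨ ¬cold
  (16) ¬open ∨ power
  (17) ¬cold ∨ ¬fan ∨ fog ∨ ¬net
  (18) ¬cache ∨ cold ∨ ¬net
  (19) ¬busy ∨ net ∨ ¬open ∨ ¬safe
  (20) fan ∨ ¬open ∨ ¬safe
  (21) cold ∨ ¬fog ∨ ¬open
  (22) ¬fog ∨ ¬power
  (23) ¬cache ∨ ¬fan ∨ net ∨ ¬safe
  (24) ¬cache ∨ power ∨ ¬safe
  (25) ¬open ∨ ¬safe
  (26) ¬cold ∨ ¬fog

cache = False; cold = False; power = False; safe = True; fog = True; net = True; fan = False; open = False; busy = False

Set cache = False.
  then (cache ∨ ¬open) forces open = False.
  then (cache ∨ ¬cold) forces cold = False.
Set power = False.
Set safe = True.
  then (¬busy ∨ power ∨ ¬safe) forces busy = False.
Set fog = True.
Set net = True.
Set fan = False.
All clauses satisfied.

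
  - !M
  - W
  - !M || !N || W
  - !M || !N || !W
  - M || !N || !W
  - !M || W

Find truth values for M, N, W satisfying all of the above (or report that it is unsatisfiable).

Unit clause (!M) forces M = False.
Unit clause (W) forces W = True.
In (M || !N || !W) only !N is left, so N = False.
All clauses satisfied.

M = False; N = False; W = True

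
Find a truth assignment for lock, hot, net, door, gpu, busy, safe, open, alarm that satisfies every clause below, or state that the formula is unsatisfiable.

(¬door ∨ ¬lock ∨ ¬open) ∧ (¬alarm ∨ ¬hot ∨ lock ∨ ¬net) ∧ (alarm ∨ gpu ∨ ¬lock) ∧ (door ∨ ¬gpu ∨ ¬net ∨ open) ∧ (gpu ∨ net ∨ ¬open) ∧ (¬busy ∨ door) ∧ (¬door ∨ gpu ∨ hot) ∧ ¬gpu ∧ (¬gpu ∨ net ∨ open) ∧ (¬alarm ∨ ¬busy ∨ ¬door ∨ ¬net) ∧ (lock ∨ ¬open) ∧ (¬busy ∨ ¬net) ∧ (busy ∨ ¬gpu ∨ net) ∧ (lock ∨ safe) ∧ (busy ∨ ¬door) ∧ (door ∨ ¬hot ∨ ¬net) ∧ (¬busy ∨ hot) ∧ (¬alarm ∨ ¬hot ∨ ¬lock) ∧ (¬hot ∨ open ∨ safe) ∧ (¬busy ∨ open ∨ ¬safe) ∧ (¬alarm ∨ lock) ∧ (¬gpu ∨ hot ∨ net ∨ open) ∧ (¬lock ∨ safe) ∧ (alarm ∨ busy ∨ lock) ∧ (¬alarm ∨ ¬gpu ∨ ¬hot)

lock: True, hot: False, net: False, door: False, gpu: False, busy: False, safe: True, open: False, alarm: True

Unit clause (¬gpu) forces gpu = False.
Set lock = True.
  then (alarm ∨ gpu ∨ ¬lock) forces alarm = True.
  then (¬alarm ∨ ¬hot ∨ ¬lock) forces hot = False.
  then (¬lock ∨ safe) forces safe = True.
  then (¬door ∨ gpu ∨ hot) forces door = False.
  then (¬busy ∨ hot) forces busy = False.
Set net = False.
  then (gpu ∨ net ∨ ¬open) forces open = False.
All clauses satisfied.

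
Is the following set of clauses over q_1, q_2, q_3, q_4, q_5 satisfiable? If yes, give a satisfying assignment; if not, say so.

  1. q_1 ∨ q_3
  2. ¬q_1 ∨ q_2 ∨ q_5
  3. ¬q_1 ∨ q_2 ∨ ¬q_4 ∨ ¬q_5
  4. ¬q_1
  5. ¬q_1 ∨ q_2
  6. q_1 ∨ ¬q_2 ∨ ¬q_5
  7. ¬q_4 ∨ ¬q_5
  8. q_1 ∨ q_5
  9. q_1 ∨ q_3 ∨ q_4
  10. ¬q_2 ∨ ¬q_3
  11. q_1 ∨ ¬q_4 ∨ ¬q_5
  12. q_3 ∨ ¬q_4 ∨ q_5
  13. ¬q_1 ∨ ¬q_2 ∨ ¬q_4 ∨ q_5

q_1 = False, q_2 = False, q_3 = True, q_4 = False, q_5 = True

Unit clause (¬q_1) forces q_1 = False.
In (q_1 ∨ q_5) only q_5 is left, so q_5 = True.
In (q_1 ∨ ¬q_4 ∨ ¬q_5) only ¬q_4 is left, so q_4 = False.
In (q_1 ∨ q_3) only q_3 is left, so q_3 = True.
In (q_1 ∨ ¬q_2 ∨ ¬q_5) only ¬q_2 is left, so q_2 = False.
All clauses satisfied.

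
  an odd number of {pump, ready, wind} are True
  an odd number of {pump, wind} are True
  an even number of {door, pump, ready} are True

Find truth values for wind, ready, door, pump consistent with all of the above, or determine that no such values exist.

wind=T, ready=F, door=F, pump=F

{pump, ready, wind}: 1 true → odd ✓
{pump, wind}: 1 true → odd ✓
{door, pump, ready}: 0 true → even ✓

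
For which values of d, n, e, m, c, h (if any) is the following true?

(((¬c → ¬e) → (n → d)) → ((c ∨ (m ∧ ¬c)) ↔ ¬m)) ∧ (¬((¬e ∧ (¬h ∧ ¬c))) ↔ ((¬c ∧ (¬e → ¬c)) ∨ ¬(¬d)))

d: False, n: True, e: False, m: False, c: False, h: True

  ((¬c → ¬e) → (n → d)) → ((c ∨ (m ∧ ¬c)) ↔ ¬m) = True
    (¬c → ¬e) → (n → d) = False
      ¬c → ¬e = True
        ¬c = True
        ¬e = True
      n → d = False
    (c ∨ (m ∧ ¬c)) ↔ ¬m = False
      c ∨ (m ∧ ¬c) = False
        m ∧ ¬c = False
          ¬c = True
      ¬m = True
  ¬((¬e ∧ (¬h ∧ ¬c))) ↔ ((¬c ∧ (¬e → ¬c)) ∨ ¬(¬d)) = True
    ¬((¬e ∧ (¬h ∧ ¬c))) = True
      ¬e ∧ (¬h ∧ ¬c) = False
        ¬e = True
        ¬h ∧ ¬c = False
          ¬h = False
          ¬c = True
    (¬c ∧ (¬e → ¬c)) ∨ ¬(¬d) = True
      ¬c ∧ (¬e → ¬c) = True
        ¬c = True
        ¬e → ¬c = True
          ¬e = True
          ¬c = True
      ¬(¬d) = False
        ¬d = True
Both conjuncts True, so the formula holds.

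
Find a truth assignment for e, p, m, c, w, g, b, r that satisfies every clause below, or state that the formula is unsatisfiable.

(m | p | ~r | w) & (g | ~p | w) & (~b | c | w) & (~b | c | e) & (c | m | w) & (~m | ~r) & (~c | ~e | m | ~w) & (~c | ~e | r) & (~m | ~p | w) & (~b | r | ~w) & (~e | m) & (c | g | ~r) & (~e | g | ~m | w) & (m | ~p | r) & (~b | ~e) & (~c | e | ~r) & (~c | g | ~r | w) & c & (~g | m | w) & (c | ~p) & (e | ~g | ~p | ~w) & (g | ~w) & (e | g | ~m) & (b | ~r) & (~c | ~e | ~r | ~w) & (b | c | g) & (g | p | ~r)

e=F, p=F, m=T, c=T, w=T, g=T, b=F, r=F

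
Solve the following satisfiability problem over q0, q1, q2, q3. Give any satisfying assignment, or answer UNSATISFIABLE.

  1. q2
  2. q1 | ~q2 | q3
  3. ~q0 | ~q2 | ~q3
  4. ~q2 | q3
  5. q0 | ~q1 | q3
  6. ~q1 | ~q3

q0=F, q1=F, q2=T, q3=T

Unit clause (q2) forces q2 = True.
In (~q2 | q3) only q3 is left, so q3 = True.
In (~q1 | ~q3) only ~q1 is left, so q1 = False.
In (~q0 | ~q2 | ~q3) only ~q0 is left, so q0 = False.
Check each clause:
  (q2): q2 holds.
  (q1 | ~q2 | q3): q3 holds.
  (~q0 | ~q2 | ~q3): ~q0 holds.
  (~q2 | q3): q3 holds.
  (q0 | ~q1 | q3): ~q1 holds.
  (~q1 | ~q3): ~q1 holds.
All clauses satisfied.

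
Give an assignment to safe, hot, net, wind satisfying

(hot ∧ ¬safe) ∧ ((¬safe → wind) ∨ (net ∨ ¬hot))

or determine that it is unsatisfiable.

safe: False, hot: True, net: True, wind: False

  hot ∧ ¬safe = True
    ¬safe = True
  (¬safe → wind) ∨ (net ∨ ¬hot) = True
    ¬safe → wind = False
      ¬safe = True
    net ∨ ¬hot = True
      ¬hot = False
Both conjuncts True, so the formula holds.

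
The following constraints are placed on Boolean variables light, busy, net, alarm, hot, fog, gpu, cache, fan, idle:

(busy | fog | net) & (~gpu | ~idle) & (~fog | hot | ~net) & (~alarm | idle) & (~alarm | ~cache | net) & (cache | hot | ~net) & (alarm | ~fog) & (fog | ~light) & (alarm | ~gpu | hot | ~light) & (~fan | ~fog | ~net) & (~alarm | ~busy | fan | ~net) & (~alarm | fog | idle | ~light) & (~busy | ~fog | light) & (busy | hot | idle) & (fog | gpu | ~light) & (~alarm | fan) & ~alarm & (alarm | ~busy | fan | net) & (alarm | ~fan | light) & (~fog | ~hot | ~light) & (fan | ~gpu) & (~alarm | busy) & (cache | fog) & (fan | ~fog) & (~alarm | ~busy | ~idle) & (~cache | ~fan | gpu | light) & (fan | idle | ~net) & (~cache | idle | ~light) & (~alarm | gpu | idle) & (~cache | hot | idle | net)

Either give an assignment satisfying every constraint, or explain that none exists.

Unit clause (~alarm) forces alarm = False.
In (alarm | ~fog) only ~fog is left, so fog = False.
In (fog | ~light) only ~light is left, so light = False.
In (alarm | ~fan | light) only ~fan is left, so fan = False.
In (fan | ~gpu) only ~gpu is left, so gpu = False.
In (cache | fog) only cache is left, so cache = True.
Set busy = False.
  then (busy | fog | net) forces net = True.
  then (fan | idle | ~net) forces idle = True.
Set hot = True.
All clauses satisfied.

light=F; busy=F; net=T; alarm=F; hot=T; fog=F; gpu=F; cache=T; fan=F; idle=T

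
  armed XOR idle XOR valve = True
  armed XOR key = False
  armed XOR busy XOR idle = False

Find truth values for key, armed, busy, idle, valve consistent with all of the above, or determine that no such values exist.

key = False, armed = False, busy = False, idle = False, valve = True

armed XOR idle XOR valve = F XOR F XOR T = True ✓
armed XOR key = F XOR F = False ✓
armed XOR busy XOR idle = F XOR F XOR F = False ✓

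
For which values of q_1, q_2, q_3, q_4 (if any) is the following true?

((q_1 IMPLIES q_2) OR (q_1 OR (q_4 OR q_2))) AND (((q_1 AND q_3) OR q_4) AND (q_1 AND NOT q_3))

q_1=T; q_2=T; q_3=F; q_4=T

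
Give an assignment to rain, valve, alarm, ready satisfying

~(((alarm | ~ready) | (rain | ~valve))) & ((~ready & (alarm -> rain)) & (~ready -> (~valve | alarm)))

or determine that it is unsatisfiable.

Case ready = True: the conjunct ~ready is False.
Case ready = False: the conjunct ~(((alarm | ~ready) | (rain | ~valve))) becomes ~((True | (rain | ~valve))) = False.
Both cases fail — unsatisfiable.

No satisfying assignment exists.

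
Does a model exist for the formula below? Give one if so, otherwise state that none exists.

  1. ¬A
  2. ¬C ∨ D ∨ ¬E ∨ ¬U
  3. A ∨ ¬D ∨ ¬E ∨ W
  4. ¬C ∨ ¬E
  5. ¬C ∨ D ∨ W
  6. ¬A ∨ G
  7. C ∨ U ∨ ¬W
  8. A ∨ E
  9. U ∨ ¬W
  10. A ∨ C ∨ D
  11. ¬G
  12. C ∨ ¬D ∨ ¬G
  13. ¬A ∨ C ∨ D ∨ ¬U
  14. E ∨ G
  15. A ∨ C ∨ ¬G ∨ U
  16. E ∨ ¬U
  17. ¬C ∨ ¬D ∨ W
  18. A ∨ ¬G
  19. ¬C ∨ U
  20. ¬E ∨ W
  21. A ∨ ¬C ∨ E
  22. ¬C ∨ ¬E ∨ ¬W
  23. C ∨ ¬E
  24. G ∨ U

Case A = True:
  Clause (¬A) is falsified — contradiction.
Case A = False:
  (A ∨ E) forces E = True.
  (¬C ∨ ¬E) forces C = False.
  Clause (C ∨ ¬E) is falsified — contradiction.
Both cases fail, so the formula is unsatisfiable.

No satisfying assignment exists.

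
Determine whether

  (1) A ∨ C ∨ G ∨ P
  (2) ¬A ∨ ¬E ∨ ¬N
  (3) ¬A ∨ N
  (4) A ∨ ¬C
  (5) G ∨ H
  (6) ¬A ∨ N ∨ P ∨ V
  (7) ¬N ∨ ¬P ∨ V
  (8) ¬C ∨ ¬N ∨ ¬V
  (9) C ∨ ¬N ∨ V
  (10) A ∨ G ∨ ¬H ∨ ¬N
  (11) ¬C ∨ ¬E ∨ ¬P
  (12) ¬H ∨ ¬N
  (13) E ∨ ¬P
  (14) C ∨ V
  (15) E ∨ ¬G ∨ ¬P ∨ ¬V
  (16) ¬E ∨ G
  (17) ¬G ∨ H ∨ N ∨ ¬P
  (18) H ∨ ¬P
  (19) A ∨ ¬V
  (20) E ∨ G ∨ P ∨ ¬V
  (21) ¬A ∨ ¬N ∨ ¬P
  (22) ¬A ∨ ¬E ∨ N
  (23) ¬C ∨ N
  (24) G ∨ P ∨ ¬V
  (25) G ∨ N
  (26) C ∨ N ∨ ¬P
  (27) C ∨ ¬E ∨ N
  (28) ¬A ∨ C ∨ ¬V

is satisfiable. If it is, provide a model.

Try C = False:
  (C ∨ V) forces V = True.
  (A ∨ ¬V) forces A = True.
  clause (¬A ∨ C ∨ ¬V) is falsified — backtrack.
So C = True.
  then (A ∨ ¬C) forces A = True.
  then (¬C ∨ N) forces N = True.
  then (¬A ∨ ¬E ∨ ¬N) forces E = False.
  then (¬C ∨ ¬N ∨ ¬V) forces V = False.
  then (¬H ∨ ¬N) forces H = False.
  then (E ∨ ¬P) forces P = False.
  then (G ∨ H) forces G = True.
All clauses satisfied.

C = True; N = True; E = False; H = False; G = True; A = True; P = False; V = False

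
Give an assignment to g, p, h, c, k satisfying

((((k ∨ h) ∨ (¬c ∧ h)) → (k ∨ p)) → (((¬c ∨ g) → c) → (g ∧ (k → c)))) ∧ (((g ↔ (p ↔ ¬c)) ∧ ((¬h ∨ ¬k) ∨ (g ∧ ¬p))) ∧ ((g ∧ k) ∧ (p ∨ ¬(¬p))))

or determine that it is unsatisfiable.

g: True, p: True, h: False, c: False, k: True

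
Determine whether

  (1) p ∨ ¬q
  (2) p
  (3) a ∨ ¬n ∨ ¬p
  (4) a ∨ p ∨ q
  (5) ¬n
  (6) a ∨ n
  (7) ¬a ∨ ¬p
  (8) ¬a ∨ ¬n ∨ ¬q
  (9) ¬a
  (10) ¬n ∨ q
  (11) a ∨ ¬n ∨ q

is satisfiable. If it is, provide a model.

Case a = True:
  Clause (¬a) is falsified — contradiction.
Case a = False:
  (p) forces p = True.
  (a ∨ ¬n ∨ ¬p) forces n = False.
  Clause (a ∨ n) is falsified — contradiction.
Both cases fail, so the formula is unsatisfiable.

UNSATISFIABLE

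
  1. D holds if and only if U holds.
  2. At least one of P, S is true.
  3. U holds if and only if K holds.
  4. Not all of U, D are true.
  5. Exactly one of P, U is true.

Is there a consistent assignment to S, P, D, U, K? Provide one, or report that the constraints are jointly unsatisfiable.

S = True; P = True; D = False; U = False; K = False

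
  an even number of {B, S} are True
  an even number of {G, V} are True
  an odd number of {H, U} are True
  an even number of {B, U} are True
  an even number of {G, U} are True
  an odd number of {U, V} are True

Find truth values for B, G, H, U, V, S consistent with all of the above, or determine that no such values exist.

UNSATISFIABLE

Adding constraints 2, 5, 6 mod 2: every variable appears an even number of times on the left, so the left side is 0.
But the right sides sum to 1 (mod 2). 0 ≠ 1 — the system is inconsistent.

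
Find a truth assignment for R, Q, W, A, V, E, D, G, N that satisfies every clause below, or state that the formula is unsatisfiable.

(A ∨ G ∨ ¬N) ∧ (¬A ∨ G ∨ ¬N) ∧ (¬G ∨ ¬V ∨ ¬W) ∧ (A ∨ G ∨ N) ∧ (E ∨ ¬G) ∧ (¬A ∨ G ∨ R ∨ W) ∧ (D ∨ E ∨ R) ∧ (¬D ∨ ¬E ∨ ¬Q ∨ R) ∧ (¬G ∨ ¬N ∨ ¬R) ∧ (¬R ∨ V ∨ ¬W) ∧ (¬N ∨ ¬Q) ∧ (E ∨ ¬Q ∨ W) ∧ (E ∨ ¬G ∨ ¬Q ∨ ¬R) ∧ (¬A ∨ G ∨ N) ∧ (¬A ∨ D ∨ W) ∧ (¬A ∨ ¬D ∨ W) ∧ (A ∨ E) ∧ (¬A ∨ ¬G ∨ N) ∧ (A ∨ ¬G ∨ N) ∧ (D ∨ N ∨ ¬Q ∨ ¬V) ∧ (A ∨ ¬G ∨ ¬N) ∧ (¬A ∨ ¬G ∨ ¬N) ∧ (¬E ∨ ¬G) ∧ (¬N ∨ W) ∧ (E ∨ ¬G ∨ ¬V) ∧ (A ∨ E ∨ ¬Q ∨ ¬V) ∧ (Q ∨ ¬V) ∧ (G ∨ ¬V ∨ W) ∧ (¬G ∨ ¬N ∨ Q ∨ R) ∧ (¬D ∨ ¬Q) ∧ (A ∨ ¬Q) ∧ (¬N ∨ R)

Unsatisfiable

Case G = True:
  (E ∨ ¬G) forces E = True.
  Clause (¬E ∨ ¬G) is falsified — contradiction.
Case G = False:
  If A = True:
    (¬A ∨ G ∨ ¬N) forces N = False.
    clause (¬A ∨ G ∨ N) is falsified.
  If A = False:
    (A ∨ G ∨ ¬N) forces N = False.
    clause (A ∨ G ∨ N) is falsified.
  Every sub-case reaches a contradiction.
Both cases fail, so the formula is unsatisfiable.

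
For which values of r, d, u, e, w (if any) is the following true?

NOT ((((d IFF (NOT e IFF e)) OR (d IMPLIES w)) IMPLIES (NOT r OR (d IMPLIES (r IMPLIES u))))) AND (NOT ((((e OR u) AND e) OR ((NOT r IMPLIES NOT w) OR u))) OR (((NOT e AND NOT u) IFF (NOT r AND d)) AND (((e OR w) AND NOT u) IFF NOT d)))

Case r = True: the formula simplifies to NOT ((((d IFF (NOT e IFF e)) OR (d IMPLIES w)) IMPLIES (d IMPLIES u))) AND (NOT ((NOT e AND NOT u)) AND (((e OR w) AND NOT u) IFF NOT d)).
  d = True: simplifies to NOT ((((NOT e IFF e) OR w) IMPLIES u)) AND (NOT ((NOT e AND NOT u)) AND NOT (((e OR w) AND NOT u))).
    u = True: the conjunct NOT ((((NOT e IFF e) OR w) IMPLIES u)) becomes NOT ((((NOT e IFF e) OR w) IMPLIES True)) = False.
    u = False: simplifies to NOT (NOT (((NOT e IFF e) OR w))) AND (NOT (NOT e) AND NOT ((e OR w))).
      e = True: the conjunct NOT ((e OR w)) becomes NOT ((True OR w)) = False.
      e = False: the conjunct NOT (NOT e) becomes NOT (NOT False) = False.
  d = False: the conjunct NOT ((((d IFF (NOT e IFF e)) OR (d IMPLIES w)) IMPLIES (d IMPLIES u))) becomes NOT ((True IMPLIES True)) = False.
Case r = False: the conjunct NOT ((((d IFF (NOT e IFF e)) OR (d IMPLIES w)) IMPLIES (NOT r OR (d IMPLIES (r IMPLIES u))))) becomes NOT ((((d IFF (NOT e IFF e)) OR (d IMPLIES w)) IMPLIES True)) = False.
Both cases fail — unsatisfiable.

Unsatisfiable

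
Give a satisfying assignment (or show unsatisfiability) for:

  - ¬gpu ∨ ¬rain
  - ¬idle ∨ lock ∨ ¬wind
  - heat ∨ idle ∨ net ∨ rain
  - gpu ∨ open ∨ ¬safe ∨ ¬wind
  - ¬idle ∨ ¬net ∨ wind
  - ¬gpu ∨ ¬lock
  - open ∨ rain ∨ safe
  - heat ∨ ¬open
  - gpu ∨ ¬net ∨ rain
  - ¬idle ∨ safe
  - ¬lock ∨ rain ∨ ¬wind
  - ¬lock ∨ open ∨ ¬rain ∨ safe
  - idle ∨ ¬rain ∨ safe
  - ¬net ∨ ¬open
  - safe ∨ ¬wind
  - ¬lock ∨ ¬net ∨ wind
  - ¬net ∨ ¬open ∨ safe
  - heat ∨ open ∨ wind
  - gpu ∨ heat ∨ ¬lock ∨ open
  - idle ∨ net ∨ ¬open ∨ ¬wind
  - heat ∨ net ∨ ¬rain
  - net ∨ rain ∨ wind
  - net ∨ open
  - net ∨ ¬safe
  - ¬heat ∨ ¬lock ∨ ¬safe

Set heat = True.
Set gpu = True.
  then (¬gpu ∨ ¬rain) forces rain = False.
  then (¬gpu ∨ ¬lock) forces lock = False.
Try open = True:
  (¬net ∨ ¬open) forces net = False.
  (net ∨ rain ∨ wind) forces wind = True.
  (¬idle ∨ lock ∨ ¬wind) forces idle = False.
  clause (idle ∨ net ∨ ¬open ∨ ¬wind) is falsified — backtrack.
So open = False.
  then (open ∨ rain ∨ safe) forces safe = True.
  then (net ∨ open) forces net = True.
Set wind = True.
  then (¬idle ∨ lock ∨ ¬wind) forces idle = False.
All clauses satisfied.

heat = True, gpu = True, rain = False, open = False, lock = False, safe = True, net = True, wind = True, idle = False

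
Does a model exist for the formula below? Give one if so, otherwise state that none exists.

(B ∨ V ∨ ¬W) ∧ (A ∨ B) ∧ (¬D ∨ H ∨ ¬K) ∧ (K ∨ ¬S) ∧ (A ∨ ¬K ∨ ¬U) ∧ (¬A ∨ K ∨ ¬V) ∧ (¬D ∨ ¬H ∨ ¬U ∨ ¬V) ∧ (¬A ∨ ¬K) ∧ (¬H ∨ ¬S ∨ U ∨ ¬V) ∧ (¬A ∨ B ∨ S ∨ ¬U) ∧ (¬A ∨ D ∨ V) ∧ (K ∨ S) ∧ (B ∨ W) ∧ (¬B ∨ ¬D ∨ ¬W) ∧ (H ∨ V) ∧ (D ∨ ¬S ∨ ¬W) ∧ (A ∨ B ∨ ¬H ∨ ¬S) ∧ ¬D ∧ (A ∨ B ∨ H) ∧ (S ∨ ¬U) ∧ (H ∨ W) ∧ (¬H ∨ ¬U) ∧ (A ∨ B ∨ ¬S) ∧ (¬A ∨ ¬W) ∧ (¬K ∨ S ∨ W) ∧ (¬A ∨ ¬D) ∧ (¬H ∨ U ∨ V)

Unit clause (¬D) forces D = False.
Set S = False.
  then (K ∨ S) forces K = True.
  then (S ∨ ¬U) forces U = False.
  then (¬K ∨ S ∨ W) forces W = True.
  then (¬A ∨ ¬K) forces A = False.
  then (A ∨ B) forces B = True.
Try V = False:
  (H ∨ V) forces H = True.
  clause (¬H ∨ U ∨ V) is falsified — backtrack.
So V = True.
Set H = False.
All clauses satisfied.

S=F, V=T, B=T, U=F, K=T, A=F, H=F, W=T, D=F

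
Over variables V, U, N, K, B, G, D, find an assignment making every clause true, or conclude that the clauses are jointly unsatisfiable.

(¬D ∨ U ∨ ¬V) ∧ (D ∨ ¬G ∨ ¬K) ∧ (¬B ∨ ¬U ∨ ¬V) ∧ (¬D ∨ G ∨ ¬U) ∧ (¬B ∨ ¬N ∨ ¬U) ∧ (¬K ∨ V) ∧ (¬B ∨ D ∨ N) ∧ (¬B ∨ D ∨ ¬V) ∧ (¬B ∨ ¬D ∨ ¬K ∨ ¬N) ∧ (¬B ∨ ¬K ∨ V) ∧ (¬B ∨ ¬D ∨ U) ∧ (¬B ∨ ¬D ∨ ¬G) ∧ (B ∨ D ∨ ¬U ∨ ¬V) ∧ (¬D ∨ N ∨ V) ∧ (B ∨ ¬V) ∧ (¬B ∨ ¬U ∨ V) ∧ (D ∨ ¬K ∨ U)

Try V = True:
  (B ∨ ¬V) forces B = True.
  (¬B ∨ ¬U ∨ ¬V) forces U = False.
  (¬D ∨ U ∨ ¬V) forces D = False.
  clause (¬B ∨ D ∨ ¬V) is falsified — backtrack.
So V = False.
  then (¬K ∨ V) forces K = False.
Set U = True.
  then (¬B ∨ ¬U ∨ V) forces B = False.
Set N = True.
Set G = True.
Set D = False.
All clauses satisfied.

V = False; U = True; N = True; K = False; B = False; G = True; D = False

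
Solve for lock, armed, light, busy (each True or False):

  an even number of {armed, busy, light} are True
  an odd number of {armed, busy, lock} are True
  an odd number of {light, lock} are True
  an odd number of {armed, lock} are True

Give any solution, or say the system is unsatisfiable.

lock: False, armed: True, light: True, busy: False

{armed, busy, light}: 2 true → even ✓
{armed, busy, lock}: 1 true → odd ✓
{light, lock}: 1 true → odd ✓
{armed, lock}: 1 true → odd ✓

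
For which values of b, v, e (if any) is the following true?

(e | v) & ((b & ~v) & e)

b: True, v: False, e: True

  e | v = True
  (b & ~v) & e = True
    b & ~v = True
      ~v = True
Both conjuncts True, so the formula holds.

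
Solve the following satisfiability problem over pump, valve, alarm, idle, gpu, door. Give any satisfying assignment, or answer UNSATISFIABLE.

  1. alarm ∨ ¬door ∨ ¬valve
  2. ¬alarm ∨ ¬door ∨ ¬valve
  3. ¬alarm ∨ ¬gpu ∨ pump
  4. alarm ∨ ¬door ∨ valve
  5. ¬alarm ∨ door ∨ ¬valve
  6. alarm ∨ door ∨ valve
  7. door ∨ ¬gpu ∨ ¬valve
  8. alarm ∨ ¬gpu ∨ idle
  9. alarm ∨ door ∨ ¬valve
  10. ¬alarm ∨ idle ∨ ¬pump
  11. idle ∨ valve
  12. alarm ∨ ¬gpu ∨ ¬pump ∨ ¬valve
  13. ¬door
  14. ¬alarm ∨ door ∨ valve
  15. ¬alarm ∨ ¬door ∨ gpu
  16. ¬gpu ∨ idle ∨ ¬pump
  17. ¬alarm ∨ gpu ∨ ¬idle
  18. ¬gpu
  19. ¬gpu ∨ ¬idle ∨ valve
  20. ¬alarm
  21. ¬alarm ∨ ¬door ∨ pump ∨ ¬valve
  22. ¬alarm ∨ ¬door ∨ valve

Case alarm = True:
  Clause (¬alarm) is falsified — contradiction.
Case alarm = False:
  (¬door) forces door = False.
  (alarm ∨ door ∨ valve) forces valve = True.
  Clause (alarm ∨ door ∨ ¬valve) is falsified — contradiction.
Both cases fail, so the formula is unsatisfiable.

Unsatisfiable — no assignment works.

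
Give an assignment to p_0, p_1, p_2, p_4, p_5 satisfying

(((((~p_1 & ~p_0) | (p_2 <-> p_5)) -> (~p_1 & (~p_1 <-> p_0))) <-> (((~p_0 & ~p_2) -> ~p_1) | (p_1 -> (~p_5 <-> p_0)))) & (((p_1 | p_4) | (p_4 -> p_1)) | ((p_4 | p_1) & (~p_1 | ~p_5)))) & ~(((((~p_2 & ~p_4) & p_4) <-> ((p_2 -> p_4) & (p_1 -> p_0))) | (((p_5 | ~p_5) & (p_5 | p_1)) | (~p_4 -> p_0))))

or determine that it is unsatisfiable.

Unsatisfiable — no assignment works.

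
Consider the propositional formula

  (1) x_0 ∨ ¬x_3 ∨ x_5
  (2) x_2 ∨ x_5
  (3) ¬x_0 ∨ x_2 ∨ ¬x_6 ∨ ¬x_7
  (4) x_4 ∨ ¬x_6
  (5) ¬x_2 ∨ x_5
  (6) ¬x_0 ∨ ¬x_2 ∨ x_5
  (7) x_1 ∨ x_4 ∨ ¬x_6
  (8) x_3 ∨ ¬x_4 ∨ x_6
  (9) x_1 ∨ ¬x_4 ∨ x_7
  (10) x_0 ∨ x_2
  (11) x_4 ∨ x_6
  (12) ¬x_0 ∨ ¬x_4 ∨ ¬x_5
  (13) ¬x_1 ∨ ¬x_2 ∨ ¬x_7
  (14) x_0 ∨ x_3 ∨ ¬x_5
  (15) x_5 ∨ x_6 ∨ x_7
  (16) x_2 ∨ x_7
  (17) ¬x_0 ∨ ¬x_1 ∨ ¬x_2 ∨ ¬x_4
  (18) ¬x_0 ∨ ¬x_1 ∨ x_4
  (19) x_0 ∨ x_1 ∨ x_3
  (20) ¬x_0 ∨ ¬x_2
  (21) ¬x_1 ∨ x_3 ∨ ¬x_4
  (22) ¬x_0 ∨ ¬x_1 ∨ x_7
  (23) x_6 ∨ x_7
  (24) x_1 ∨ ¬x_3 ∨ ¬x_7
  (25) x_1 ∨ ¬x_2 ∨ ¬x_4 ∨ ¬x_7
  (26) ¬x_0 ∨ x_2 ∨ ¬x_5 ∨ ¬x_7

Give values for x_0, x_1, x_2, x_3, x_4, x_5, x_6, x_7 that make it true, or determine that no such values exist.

Try x_0 = True:
  (¬x_0 ∨ ¬x_2) forces x_2 = False.
  (x_2 ∨ x_5) forces x_5 = True.
  (¬x_0 ∨ ¬x_4 ∨ ¬x_5) forces x_4 = False.
  (x_4 ∨ ¬x_6) forces x_6 = False.
  clause (x_4 ∨ x_6) is falsified — backtrack.
So x_0 = False.
  then (x_0 ∨ x_2) forces x_2 = True.
  then (¬x_2 ∨ x_5) forces x_5 = True.
  then (x_0 ∨ x_3 ∨ ¬x_5) forces x_3 = True.
Set x_1 = True.
  then (¬x_1 ∨ ¬x_2 ∨ ¬x_7) forces x_7 = False.
  then (x_6 ∨ x_7) forces x_6 = True.
  then (x_4 ∨ ¬x_6) forces x_4 = True.
All clauses satisfied.

x_0 = False; x_1 = True; x_2 = True; x_3 = True; x_4 = True; x_5 = True; x_6 = True; x_7 = False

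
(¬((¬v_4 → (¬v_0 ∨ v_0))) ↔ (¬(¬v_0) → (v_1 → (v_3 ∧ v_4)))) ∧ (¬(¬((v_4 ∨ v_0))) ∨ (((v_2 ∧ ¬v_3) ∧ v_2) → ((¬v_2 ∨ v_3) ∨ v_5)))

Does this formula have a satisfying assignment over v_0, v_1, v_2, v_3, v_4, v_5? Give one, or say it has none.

v_0: True; v_1: True; v_2: False; v_3: False; v_4: True; v_5: True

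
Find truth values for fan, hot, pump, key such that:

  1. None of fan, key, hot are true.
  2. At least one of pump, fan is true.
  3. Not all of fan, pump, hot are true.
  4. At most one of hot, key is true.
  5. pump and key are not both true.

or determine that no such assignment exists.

fan=F, hot=F, pump=T, key=F

  (1) {fan, key, hot}: 0 true — none ✓
  (2) {pump, fan}: 1 true — at least one ✓
  (3) {fan, pump, hot}: 1/3 true — not all ✓
  (4) {hot, key}: 0 true — at most one ✓
  (5) pump=T, key=F — not both ✓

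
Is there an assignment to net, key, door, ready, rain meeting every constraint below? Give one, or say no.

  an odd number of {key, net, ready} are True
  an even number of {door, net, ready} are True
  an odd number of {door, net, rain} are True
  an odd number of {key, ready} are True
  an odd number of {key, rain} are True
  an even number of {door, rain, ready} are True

UNSATISFIABLE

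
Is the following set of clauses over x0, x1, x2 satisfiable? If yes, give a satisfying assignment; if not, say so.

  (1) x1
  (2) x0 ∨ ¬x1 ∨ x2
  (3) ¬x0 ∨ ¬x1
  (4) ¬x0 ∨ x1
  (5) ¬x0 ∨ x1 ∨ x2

Unit clause (x1) forces x1 = True.
In (¬x0 ∨ ¬x1) only ¬x0 is left, so x0 = False.
In (x0 ∨ ¬x1 ∨ x2) only x2 is left, so x2 = True.
All clauses satisfied.

x0: False; x1: True; x2: True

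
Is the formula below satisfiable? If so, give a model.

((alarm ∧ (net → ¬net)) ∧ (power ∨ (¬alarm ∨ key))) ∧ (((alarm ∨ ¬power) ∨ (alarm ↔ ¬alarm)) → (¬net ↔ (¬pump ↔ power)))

power = False; alarm = True; pump = True; key = True; net = False

  (alarm ∧ (net → ¬net)) ∧ (power ∨ (¬alarm ∨ key)) = True
    alarm ∧ (net → ¬net) = True
      net → ¬net = True
        ¬net = True
    power ∨ (¬alarm ∨ key) = True
      ¬alarm ∨ key = True
        ¬alarm = False
  ((alarm ∨ ¬power) ∨ (alarm ↔ ¬alarm)) → (¬net ↔ (¬pump ↔ power)) = True
    (alarm ∨ ¬power) ∨ (alarm ↔ ¬alarm) = True
      alarm ∨ ¬power = True
        ¬power = True
      alarm ↔ ¬alarm = False
        ¬alarm = False
    ¬net ↔ (¬pump ↔ power) = True
      ¬net = True
      ¬pump ↔ power = True
        ¬pump = False
Both conjuncts True, so the formula holds.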